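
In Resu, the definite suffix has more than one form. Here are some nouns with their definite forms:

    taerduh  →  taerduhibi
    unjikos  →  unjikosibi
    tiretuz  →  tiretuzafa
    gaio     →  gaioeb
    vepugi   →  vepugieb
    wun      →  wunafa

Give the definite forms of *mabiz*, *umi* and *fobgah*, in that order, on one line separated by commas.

The pattern is voicing of the final sound: -ibi when the stem ends in a voiceless consonant (*taerduh*, *unjikos*); -afa when the stem ends in a voiced consonant (*tiretuz*, *wun*); -eb when the stem ends in a vowel (*gaio*, *vepugi*).
*mabiz*: final sound = /z/, a voiced consonant → -afa → *mabizafa*.
The final sound of *umi* is /i/, which is a vowel, so the suffix is -eb, giving *umieb*.
*fobgah*: final sound = /h/, a voiceless consonant → -ibi → *fobgahibi*.

mabizafa, umieb, fobgahibi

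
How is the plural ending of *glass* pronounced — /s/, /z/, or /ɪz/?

/ɪz/

The stem *glass* ends in a sibilant (/s, z, ʃ, ʒ, tʃ, dʒ/).
The plural suffix surfaces as /ɪz/ after sibilants, /s/ after other voiceless consonants, and /z/ after other voiced sounds.
So the plural -s on *glass* is pronounced /ɪz/.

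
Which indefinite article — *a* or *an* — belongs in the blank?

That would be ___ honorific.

The indefinite article is chosen by the initial *sound* of the following word, not its spelling.
*honorific* begins with the sound /ɒ/ (silent h) — a vowel sound.
So the article is *an*: That would be an honorific.

an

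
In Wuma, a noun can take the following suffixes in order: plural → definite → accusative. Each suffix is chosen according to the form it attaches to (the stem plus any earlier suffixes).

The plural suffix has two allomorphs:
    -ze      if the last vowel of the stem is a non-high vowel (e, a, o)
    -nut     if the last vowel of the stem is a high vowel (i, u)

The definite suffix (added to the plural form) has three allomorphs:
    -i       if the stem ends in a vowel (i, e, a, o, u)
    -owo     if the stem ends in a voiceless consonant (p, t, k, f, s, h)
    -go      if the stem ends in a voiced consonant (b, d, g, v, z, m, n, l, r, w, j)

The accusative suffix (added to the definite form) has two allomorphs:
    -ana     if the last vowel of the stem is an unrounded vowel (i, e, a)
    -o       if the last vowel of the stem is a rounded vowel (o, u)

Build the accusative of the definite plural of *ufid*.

ufidnutowoo

*ufid*: last vowel = /i/, a high vowel → -nut → *ufidnut*.
The plural form *ufidnut*: final sound = /t/, a voiceless consonant → -owo → *ufidnutowo*.
Since the last vowel of the definite form *ufidnutowo* is /o/ (a rounded vowel), it takes -o, giving *ufidnutowoo*.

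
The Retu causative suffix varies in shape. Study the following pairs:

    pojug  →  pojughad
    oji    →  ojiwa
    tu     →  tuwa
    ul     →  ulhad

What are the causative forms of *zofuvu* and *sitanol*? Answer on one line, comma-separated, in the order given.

zofuvuwa, sitanolhad

The alternation tracks the final sound of the stem — -had when the stem ends in a consonant (*pojug*, *ul*); -wa when the stem ends in a vowel (*oji*, *tu*).
*zofuvu* — final sound /u/ (a vowel) → -wa → *zofuvuwa*.
*sitanol*: final sound = /l/, a consonant → -had → *sitanolhad*.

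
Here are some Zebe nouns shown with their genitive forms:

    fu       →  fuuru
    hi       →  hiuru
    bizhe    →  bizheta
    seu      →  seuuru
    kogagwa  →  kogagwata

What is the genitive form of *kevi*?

keviuru

The alternation tracks the last vowel of the stem — -uru when the last vowel of the stem is a high vowel (*fu*, *hi*, *seu*); -ta when the last vowel of the stem is a non-high vowel (*bizhe*, *kogagwa*).
The last vowel of *kevi* is /i/, which is a high vowel, so the suffix is -uru, giving *keviuru*.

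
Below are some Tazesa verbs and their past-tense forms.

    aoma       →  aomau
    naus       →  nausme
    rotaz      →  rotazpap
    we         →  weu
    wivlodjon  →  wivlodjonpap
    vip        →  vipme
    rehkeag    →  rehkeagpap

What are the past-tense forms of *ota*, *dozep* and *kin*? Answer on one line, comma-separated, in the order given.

The pattern is voicing of the final sound: -me when the stem ends in a voiceless consonant (*naus*, *vip*); -pap when the stem ends in a voiced consonant (*rotaz*, *wivlodjon*, *rehkeag*); -u when the stem ends in a vowel (*aoma*, *we*).
The final sound of *ota* is /a/, which is a vowel, so the suffix is -u, giving *otau*.
*dozep* — final sound /p/ (a voiceless consonant) → -me → *dozepme*.
The final sound of *kin* is /n/, which is a voiced consonant, so the suffix is -pap, giving *kinpap*.

otau, dozepme, kinpap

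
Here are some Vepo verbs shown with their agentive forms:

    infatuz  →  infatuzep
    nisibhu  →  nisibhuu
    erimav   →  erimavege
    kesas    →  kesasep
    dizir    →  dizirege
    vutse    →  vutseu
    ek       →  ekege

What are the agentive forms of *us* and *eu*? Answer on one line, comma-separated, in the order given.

The alternation tracks the final sound of the stem — -ep when the stem ends in a sibilant (*infatuz*, *kesas*); -ege when the stem ends in a non-sibilant consonant (*erimav*, *dizir*, *ek*); -u when the stem ends in a vowel (*nisibhu*, *vutse*).
*us*: final sound = /s/, a sibilant → -ep → *usep*.
The final sound of *eu* is /u/, which is a vowel, so the suffix is -u, giving *euu*.

usep, euu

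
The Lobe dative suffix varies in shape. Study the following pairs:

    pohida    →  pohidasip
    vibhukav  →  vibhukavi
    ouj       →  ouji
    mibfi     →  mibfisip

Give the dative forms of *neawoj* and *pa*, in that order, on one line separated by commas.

The alternation tracks the final sound of the stem — -i when the stem ends in a consonant (*vibhukav*, *ouj*); -sip when the stem ends in a vowel (*pohida*, *mibfi*).
*neawoj*: final sound = /j/, a consonant → -i → *neawoji*.
Since the final sound of *pa* is /a/ (a vowel), it takes -sip, giving *pasip*.

neawoji, pasip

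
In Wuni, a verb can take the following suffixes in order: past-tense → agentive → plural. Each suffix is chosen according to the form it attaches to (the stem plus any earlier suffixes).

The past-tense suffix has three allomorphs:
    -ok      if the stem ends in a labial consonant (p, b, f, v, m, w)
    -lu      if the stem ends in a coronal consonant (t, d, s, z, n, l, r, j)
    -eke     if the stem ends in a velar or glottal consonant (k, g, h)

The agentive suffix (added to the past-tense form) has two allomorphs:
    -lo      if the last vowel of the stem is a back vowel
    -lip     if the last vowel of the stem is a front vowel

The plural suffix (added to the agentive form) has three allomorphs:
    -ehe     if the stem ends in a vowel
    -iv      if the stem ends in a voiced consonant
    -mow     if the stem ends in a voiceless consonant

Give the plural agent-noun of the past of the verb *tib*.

The final consonant of *tib* is /b/, which is labial, so the past-tense suffix is -ok, giving *tibok*.
The past-tense form *tibok* — last vowel /o/ (a back vowel) → -lo → *tiboklo*.
Since the final sound of the agentive form *tiboklo* is /o/ (a vowel), it takes -ehe, giving *tibokloehe*.

tibokloehe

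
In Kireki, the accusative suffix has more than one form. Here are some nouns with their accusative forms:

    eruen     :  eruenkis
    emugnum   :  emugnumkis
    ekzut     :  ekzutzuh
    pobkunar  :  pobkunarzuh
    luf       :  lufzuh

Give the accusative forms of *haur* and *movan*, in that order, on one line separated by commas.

haurzuh, movankis

The pattern is nasality of the final consonant: -kis when the stem ends in a nasal (*eruen*, *emugnum*); -zuh when the stem ends in a non-nasal consonant (*ekzut*, *pobkunar*, *luf*).
*haur*: final consonant = /r/, non-nasal → -zuh → *haurzuh*.
Since the final consonant of *movan* is /n/ (a nasal), it takes -kis, giving *movankis*.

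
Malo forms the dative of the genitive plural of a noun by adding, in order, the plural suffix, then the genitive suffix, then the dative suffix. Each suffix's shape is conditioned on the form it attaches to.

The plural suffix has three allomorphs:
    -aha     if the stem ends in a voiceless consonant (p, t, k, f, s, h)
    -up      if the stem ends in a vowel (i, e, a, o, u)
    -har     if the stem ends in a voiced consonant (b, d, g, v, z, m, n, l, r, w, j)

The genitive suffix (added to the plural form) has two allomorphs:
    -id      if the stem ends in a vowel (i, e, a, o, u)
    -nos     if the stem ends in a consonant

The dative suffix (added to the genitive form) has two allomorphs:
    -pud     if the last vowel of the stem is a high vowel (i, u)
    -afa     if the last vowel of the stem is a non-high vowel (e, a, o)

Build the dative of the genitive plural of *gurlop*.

gurlopahaidpud

The final sound of *gurlop* is /p/, which is a voiceless consonant, so the plural suffix is -aha, giving *gurlopaha*.
The plural form *gurlopaha* — final sound /a/ (a vowel) → -id → *gurlopahaid*.
Since the last vowel of the genitive form *gurlopahaid* is /i/ (a high vowel), it takes -pud, giving *gurlopahaidpud*.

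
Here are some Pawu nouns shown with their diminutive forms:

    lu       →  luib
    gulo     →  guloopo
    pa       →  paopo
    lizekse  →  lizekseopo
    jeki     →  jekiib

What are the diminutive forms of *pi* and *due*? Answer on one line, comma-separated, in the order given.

The alternation tracks the last vowel of the stem — -ib when the last vowel of the stem is a high vowel (*lu*, *jeki*); -opo when the last vowel of the stem is a non-high vowel (*gulo*, *pa*, *lizekse*).
*pi*: last vowel = /i/, a high vowel → -ib → *piib*.
The last vowel of *due* is /e/, which is a non-high vowel, so the suffix is -opo, giving *dueopo*.

piib, dueopo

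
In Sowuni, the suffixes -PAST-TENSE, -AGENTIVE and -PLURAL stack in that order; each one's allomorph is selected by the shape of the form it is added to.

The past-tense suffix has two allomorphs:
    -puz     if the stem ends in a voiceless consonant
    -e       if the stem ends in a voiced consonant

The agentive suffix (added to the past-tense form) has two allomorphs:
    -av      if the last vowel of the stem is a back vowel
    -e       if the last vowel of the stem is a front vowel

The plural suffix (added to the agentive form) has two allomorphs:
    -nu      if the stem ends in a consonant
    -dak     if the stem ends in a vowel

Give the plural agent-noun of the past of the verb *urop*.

uroppuzavnu

*urop*: final consonant = /p/, voiceless → -puz → *uroppuz*.
The last vowel of the past-tense form *uroppuz* is /u/, which is a back vowel, so the agentive suffix is -av, giving *uroppuzav*.
Since the final sound of the agentive form *uroppuzav* is /v/ (a consonant), it takes -nu, giving *uroppuzavnu*.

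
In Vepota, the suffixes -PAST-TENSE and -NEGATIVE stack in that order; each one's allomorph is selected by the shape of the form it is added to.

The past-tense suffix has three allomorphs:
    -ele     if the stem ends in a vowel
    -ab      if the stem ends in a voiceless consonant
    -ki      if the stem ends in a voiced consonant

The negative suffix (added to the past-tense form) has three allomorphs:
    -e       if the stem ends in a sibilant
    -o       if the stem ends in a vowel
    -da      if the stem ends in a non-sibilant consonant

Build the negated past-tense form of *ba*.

The final sound of *ba* is /a/, which is a vowel, so the past-tense suffix is -ele, giving *baele*.
The final sound of the past-tense form *baele* is /e/, which is a vowel, so the negative suffix is -o, giving *baeleo*.

baeleo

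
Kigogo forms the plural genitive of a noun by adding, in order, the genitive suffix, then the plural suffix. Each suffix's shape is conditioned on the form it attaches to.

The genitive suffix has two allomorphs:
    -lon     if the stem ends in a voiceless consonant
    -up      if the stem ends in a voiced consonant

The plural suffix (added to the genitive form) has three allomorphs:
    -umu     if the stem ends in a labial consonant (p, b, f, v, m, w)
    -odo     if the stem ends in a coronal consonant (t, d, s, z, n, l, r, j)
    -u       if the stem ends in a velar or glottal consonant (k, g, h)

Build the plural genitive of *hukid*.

hukidupumu

Since the final consonant of *hukid* is /d/ (voiced), it takes -up, giving *hukidup*.
The genitive form *hukidup* — final consonant /p/ (labial) → -umu → *hukidupumu*.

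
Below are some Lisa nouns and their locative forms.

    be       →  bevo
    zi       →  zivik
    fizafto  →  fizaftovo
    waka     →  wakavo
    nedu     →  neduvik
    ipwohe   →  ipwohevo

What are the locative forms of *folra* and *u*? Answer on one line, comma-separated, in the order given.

The pattern is height harmony: -vik when the last vowel of the stem is a high vowel (*zi*, *nedu*); -vo when the last vowel of the stem is a non-high vowel (*be*, *fizafto*, *waka*, *ipwohe*).
Since the last vowel of *folra* is /a/ (a non-high vowel), it takes -vo, giving *folravo*.
*u* — last vowel /u/ (a high vowel) → -vik → *uvik*.

folravo, uvik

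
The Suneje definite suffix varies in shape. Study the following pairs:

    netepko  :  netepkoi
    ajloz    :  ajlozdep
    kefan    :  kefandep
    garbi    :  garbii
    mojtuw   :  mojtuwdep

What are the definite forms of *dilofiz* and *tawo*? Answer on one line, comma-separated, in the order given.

dilofizdep, tawoi

The pattern is consonant vs. vowel: -dep when the stem ends in a consonant (*ajloz*, *kefan*, *mojtuw*); -i when the stem ends in a vowel (*netepko*, *garbi*).
The final sound of *dilofiz* is /z/, which is a consonant, so the suffix is -dep, giving *dilofizdep*.
*tawo*: final sound = /o/, a vowel → -i → *tawoi*.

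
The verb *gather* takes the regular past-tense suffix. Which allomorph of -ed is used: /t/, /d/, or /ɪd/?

The stem *gather* ends in a voiced sound other than /d/.
The -ed suffix is realized as /ɪd/ after /t, d/; as /t/ after other voiceless consonants; and as /d/ after other voiced sounds.
So -ed on *gather* is pronounced /d/.

/d/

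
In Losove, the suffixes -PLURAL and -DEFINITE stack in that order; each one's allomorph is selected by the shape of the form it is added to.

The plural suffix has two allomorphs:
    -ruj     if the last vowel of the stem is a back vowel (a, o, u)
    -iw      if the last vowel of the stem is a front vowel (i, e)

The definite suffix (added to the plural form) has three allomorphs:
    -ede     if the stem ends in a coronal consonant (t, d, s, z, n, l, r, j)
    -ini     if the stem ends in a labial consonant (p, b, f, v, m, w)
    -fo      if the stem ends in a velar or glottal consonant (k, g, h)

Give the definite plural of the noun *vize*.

The last vowel of *vize* is /e/, which is a front vowel, so the plural suffix is -iw, giving *vizeiw*.
The plural form *vizeiw*: final consonant = /w/, labial → -ini → *vizeiwini*.

vizeiwini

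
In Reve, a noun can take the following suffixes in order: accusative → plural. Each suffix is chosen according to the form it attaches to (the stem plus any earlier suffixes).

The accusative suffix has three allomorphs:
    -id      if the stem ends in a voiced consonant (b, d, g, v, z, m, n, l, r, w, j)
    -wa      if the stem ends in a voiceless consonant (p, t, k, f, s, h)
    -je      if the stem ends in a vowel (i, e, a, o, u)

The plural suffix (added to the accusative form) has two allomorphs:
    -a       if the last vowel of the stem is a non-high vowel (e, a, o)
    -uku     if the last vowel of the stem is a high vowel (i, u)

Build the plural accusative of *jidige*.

*jidige*: final sound = /e/, a vowel → -je → *jidigeje*.
The last vowel of the accusative form *jidigeje* is /e/, which is a non-high vowel, so the plural suffix is -a, giving *jidigejea*.

jidigejea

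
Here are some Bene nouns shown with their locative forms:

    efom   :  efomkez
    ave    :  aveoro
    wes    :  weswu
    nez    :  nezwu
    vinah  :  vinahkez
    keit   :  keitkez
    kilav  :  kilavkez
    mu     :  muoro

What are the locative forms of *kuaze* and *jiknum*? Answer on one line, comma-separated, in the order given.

Looking at the final sound of each stem: -wu when the stem ends in a sibilant (*wes*, *nez*); -kez when the stem ends in a non-sibilant consonant (*efom*, *vinah*, *keit*, *kilav*); -oro when the stem ends in a vowel (*ave*, *mu*).
*kuaze*: final sound = /e/, a vowel → -oro → *kuazeoro*.
Since the final sound of *jiknum* is /m/ (a non-sibilant consonant), it takes -kez, giving *jiknumkez*.

kuazeoro, jiknumkez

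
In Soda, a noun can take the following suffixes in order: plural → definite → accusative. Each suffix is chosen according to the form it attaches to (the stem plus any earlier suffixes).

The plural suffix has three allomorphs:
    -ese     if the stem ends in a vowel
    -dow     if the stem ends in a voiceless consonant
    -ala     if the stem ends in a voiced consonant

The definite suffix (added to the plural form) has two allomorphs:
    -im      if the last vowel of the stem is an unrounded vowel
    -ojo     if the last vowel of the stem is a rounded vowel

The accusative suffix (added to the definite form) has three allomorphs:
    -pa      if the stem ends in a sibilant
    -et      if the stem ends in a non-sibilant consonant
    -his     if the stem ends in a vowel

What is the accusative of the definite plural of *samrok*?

samrokdowojohis

The final sound of *samrok* is /k/, which is a voiceless consonant, so the plural suffix is -dow, giving *samrokdow*.
The last vowel of the plural form *samrokdow* is /o/, which is a rounded vowel, so the definite suffix is -ojo, giving *samrokdowojo*.
The final sound of the definite form *samrokdowojo* is /o/, which is a vowel, so the accusative suffix is -his, giving *samrokdowojohis*.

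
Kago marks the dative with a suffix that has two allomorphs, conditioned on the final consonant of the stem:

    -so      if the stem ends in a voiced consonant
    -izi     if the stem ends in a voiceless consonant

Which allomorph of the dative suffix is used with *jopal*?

-so

*jopal* — final consonant /l/ (voiced) → -so.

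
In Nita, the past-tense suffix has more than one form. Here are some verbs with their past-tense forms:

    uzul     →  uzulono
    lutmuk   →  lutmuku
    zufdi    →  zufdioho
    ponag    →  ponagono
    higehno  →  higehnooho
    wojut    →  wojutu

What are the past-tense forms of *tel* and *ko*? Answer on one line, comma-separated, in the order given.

Looking at the final sound of each stem: -u when the stem ends in a voiceless consonant (*lutmuk*, *wojut*); -ono when the stem ends in a voiced consonant (*uzul*, *ponag*); -oho when the stem ends in a vowel (*zufdi*, *higehno*).
*tel*: final sound = /l/, a voiced consonant → -ono → *telono*.
*ko*: final sound = /o/, a vowel → -oho → *kooho*.

telono, kooho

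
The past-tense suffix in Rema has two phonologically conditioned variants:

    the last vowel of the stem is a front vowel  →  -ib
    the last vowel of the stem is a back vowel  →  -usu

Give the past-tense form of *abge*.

abgeib

*abge*: last vowel = /e/, a front vowel → -ib → *abgeib*.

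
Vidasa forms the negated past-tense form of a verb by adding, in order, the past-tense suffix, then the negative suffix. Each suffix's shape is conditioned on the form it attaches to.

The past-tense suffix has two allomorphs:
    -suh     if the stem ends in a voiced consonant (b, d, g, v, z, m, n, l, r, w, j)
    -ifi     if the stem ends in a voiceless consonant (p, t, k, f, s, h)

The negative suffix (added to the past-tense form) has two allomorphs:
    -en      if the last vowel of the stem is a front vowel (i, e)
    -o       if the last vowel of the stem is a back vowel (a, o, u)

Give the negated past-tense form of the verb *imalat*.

imalatifien

*imalat*: final consonant = /t/, voiceless → -ifi → *imalatifi*.
The past-tense form *imalatifi*: last vowel = /i/, a front vowel → -en → *imalatifien*.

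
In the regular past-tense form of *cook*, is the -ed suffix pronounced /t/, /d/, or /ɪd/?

/t/

The stem *cook* ends in a voiceless consonant other than /t/.
The -ed suffix is realized as /ɪd/ after /t, d/; as /t/ after other voiceless consonants; and as /d/ after other voiced sounds.
So -ed on *cook* is pronounced /t/.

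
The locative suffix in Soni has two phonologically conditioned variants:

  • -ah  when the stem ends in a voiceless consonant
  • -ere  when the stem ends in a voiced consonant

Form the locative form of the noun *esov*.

esovere

*esov* — final consonant /v/ (voiced) → -ere → *esovere*.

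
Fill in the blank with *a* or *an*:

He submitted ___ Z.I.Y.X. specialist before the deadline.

The indefinite article is chosen by the initial *sound* of the following word, not its spelling.
The initialism *Z.I.Y.X.* is read letter by letter; the first letter, Z, is pronounced /ziː/, which begins with a consonant sound.
So the article is *a*: He submitted a Z.I.Y.X. specialist before the deadline.

a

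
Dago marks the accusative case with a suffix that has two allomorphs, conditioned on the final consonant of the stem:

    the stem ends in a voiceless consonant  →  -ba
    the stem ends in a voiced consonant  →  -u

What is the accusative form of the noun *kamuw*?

*kamuw*: final consonant = /w/, voiced → -u → *kamuwu*.

kamuwu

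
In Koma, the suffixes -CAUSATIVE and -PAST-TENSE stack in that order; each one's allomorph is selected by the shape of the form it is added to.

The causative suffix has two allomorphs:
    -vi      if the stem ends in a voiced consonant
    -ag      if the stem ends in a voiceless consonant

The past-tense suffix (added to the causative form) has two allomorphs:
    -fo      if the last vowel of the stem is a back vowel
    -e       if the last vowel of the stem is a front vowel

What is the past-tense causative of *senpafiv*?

senpafivvie

*senpafiv* — final consonant /v/ (voiced) → -vi → *senpafivvi*.
The last vowel of the causative form *senpafivvi* is /i/, which is a front vowel, so the past-tense suffix is -e, giving *senpafivvie*.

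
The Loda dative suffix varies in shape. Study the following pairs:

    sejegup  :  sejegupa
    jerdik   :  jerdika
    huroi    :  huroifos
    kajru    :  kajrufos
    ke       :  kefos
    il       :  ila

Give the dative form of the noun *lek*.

leka

The alternation tracks the final sound of the stem — -a when the stem ends in a consonant (*sejegup*, *jerdik*, *il*); -fos when the stem ends in a vowel (*huroi*, *kajru*, *ke*).
The final sound of *lek* is /k/, which is a consonant, so the suffix is -a, giving *leka*.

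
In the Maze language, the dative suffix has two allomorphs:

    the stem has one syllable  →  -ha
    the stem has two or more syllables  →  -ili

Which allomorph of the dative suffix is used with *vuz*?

-ha

With one syllable, *vuz* takes -ha.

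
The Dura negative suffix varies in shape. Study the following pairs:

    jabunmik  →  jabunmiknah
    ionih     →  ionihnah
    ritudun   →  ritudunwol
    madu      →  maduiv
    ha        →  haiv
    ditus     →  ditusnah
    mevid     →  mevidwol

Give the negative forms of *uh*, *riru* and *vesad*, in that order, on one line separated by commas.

uhnah, riruiv, vesadwol

The alternation tracks the final sound of the stem — -nah when the stem ends in a voiceless consonant (*jabunmik*, *ionih*, *ditus*); -wol when the stem ends in a voiced consonant (*ritudun*, *mevid*); -iv when the stem ends in a vowel (*madu*, *ha*).
Since the final sound of *uh* is /h/ (a voiceless consonant), it takes -nah, giving *uhnah*.
*riru* — final sound /u/ (a vowel) → -iv → *riruiv*.
Since the final sound of *vesad* is /d/ (a voiced consonant), it takes -wol, giving *vesadwol*.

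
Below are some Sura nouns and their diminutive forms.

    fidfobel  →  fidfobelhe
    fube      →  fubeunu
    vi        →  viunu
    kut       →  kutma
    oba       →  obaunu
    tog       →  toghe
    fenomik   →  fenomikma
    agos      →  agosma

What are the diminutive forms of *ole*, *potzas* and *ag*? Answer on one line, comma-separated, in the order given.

Looking at the final sound of each stem: -ma when the stem ends in a voiceless consonant (*kut*, *fenomik*, *agos*); -he when the stem ends in a voiced consonant (*fidfobel*, *tog*); -unu when the stem ends in a vowel (*fube*, *vi*, *oba*).
Since the final sound of *ole* is /e/ (a vowel), it takes -unu, giving *oleunu*.
Since the final sound of *potzas* is /s/ (a voiceless consonant), it takes -ma, giving *potzasma*.
*ag* — final sound /g/ (a voiced consonant) → -he → *aghe*.

oleunu, potzasma, aghe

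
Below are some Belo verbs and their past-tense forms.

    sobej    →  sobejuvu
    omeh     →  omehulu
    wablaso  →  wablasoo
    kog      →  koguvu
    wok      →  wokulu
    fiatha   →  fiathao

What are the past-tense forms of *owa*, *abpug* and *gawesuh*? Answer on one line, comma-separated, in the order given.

Looking at the final sound of each stem: -ulu when the stem ends in a voiceless consonant (*omeh*, *wok*); -uvu when the stem ends in a voiced consonant (*sobej*, *kog*); -o when the stem ends in a vowel (*wablaso*, *fiatha*).
Since the final sound of *owa* is /a/ (a vowel), it takes -o, giving *owao*.
*abpug*: final sound = /g/, a voiced consonant → -uvu → *abpuguvu*.
The final sound of *gawesuh* is /h/, which is a voiceless consonant, so the suffix is -ulu, giving *gawesuhulu*.

owao, abpuguvu, gawesuhulu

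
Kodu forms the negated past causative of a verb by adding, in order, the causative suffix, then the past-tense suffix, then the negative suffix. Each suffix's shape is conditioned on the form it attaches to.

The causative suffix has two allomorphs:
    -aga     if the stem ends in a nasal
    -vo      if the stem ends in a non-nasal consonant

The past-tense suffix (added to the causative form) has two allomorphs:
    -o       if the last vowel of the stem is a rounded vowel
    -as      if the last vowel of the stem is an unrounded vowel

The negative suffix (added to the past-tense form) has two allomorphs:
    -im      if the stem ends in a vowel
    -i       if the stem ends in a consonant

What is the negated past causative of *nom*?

nomagaasi

*nom*: final consonant = /m/, a nasal → -aga → *nomaga*.
Since the last vowel of the causative form *nomaga* is /a/ (an unrounded vowel), it takes -as, giving *nomagaas*.
The final sound of the past-tense form *nomagaas* is /s/, which is a consonant, so the negative suffix is -i, giving *nomagaasi*.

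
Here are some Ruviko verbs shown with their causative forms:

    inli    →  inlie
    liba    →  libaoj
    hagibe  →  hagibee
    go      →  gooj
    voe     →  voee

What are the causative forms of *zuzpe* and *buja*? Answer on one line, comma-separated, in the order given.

The suffix is conditioned by the last vowel: -e when the last vowel of the stem is a front vowel (*inli*, *hagibe*, *voe*); -oj when the last vowel of the stem is a back vowel (*liba*, *go*).
*zuzpe* — last vowel /e/ (a front vowel) → -e → *zuzpee*.
Since the last vowel of *buja* is /a/ (a back vowel), it takes -oj, giving *bujaoj*.

zuzpee, bujaoj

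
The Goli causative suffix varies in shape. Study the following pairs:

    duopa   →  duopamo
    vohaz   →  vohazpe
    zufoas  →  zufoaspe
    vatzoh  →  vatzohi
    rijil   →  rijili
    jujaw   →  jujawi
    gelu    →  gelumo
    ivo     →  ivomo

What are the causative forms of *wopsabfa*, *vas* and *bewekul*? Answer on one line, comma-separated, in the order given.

wopsabfamo, vaspe, bewekuli

The alternation tracks the final sound of the stem — -pe when the stem ends in a sibilant (*vohaz*, *zufoas*); -i when the stem ends in a non-sibilant consonant (*vatzoh*, *rijil*, *jujaw*); -mo when the stem ends in a vowel (*duopa*, *gelu*, *ivo*).
The final sound of *wopsabfa* is /a/, which is a vowel, so the suffix is -mo, giving *wopsabfamo*.
The final sound of *vas* is /s/, which is a sibilant, so the suffix is -pe, giving *vaspe*.
*bewekul*: final sound = /l/, a non-sibilant consonant → -i → *bewekuli*.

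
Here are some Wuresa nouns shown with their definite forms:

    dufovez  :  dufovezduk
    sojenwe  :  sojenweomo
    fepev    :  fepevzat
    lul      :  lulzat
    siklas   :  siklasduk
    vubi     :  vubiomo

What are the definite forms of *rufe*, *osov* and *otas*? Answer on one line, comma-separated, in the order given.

rufeomo, osovzat, otasduk

The alternation tracks the final sound of the stem — -duk when the stem ends in a sibilant (*dufovez*, *siklas*); -zat when the stem ends in a non-sibilant consonant (*fepev*, *lul*); -omo when the stem ends in a vowel (*sojenwe*, *vubi*).
*rufe*: final sound = /e/, a vowel → -omo → *rufeomo*.
Since the final sound of *osov* is /v/ (a non-sibilant consonant), it takes -zat, giving *osovzat*.
Since the final sound of *otas* is /s/ (a sibilant), it takes -duk, giving *otasduk*.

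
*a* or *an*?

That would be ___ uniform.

The indefinite article is chosen by the initial *sound* of the following word, not its spelling.
*uniform* begins with the sound /juː/ (u pronounced /juː/) — a consonant sound.
So the article is *a*: That would be a uniform.

a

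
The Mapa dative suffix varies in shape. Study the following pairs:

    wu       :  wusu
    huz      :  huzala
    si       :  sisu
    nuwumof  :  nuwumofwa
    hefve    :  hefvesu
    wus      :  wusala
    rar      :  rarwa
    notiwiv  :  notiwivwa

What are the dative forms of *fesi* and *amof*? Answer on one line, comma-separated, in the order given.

The suffix is conditioned by the final sound: -ala when the stem ends in a sibilant (*huz*, *wus*); -wa when the stem ends in a non-sibilant consonant (*nuwumof*, *rar*, *notiwiv*); -su when the stem ends in a vowel (*wu*, *si*, *hefve*).
The final sound of *fesi* is /i/, which is a vowel, so the suffix is -su, giving *fesisu*.
*amof*: final sound = /f/, a non-sibilant consonant → -wa → *amofwa*.

fesisu, amofwa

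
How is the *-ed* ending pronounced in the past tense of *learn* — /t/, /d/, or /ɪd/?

/d/

The stem *learn* ends in a voiced sound other than /d/.
The -ed suffix is realized as /ɪd/ after /t, d/; as /t/ after other voiceless consonants; and as /d/ after other voiced sounds.
So -ed on *learn* is pronounced /d/.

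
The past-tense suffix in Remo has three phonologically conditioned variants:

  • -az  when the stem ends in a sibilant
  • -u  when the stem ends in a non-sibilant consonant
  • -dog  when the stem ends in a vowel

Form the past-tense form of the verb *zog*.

zogu

*zog*: final sound = /g/, a non-sibilant consonant → -u → *zogu*.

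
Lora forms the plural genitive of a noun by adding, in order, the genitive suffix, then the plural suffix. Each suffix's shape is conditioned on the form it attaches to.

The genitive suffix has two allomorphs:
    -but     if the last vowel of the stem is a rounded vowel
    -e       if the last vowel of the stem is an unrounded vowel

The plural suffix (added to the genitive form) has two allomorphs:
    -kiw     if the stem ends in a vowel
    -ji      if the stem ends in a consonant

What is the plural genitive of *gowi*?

*gowi* — last vowel /i/ (an unrounded vowel) → -e → *gowie*.
Since the final sound of the genitive form *gowie* is /e/ (a vowel), it takes -kiw, giving *gowiekiw*.

gowiekiw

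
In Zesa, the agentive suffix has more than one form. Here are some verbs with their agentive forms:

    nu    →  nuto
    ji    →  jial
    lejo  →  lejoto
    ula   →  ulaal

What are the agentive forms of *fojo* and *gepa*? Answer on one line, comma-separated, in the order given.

fojoto, gepaal

The suffix is conditioned by the last vowel: -to when the last vowel of the stem is a rounded vowel (*nu*, *lejo*); -al when the last vowel of the stem is an unrounded vowel (*ji*, *ula*).
Since the last vowel of *fojo* is /o/ (a rounded vowel), it takes -to, giving *fojoto*.
Since the last vowel of *gepa* is /a/ (an unrounded vowel), it takes -al, giving *gepaal*.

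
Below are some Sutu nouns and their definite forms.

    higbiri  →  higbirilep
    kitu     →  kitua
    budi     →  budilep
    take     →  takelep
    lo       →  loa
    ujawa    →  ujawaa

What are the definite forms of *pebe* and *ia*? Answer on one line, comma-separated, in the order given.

Looking at the last vowel of each stem: -lep when the last vowel of the stem is a front vowel (*higbiri*, *budi*, *take*); -a when the last vowel of the stem is a back vowel (*kitu*, *lo*, *ujawa*).
*pebe*: last vowel = /e/, a front vowel → -lep → *pebelep*.
*ia* — last vowel /a/ (a back vowel) → -a → *iaa*.

pebelep, iaa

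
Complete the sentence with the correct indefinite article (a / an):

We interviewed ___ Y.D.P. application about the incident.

The indefinite article is chosen by the initial *sound* of the following word, not its spelling.
The initialism *Y.D.P.* is read letter by letter; the first letter, Y, is pronounced /waɪ/, which begins with a consonant sound.
So the article is *a*: We interviewed a Y.D.P. application about the incident.

a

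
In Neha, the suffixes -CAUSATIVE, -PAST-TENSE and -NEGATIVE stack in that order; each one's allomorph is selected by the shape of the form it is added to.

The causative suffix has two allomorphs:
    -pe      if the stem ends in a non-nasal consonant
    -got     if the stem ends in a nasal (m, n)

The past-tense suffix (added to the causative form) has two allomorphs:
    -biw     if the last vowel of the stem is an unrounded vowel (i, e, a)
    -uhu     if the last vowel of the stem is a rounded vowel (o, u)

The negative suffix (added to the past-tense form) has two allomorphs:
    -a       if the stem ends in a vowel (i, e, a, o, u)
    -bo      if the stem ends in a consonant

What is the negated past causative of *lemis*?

lemispebiwbo

The final consonant of *lemis* is /s/, which is non-nasal, so the causative suffix is -pe, giving *lemispe*.
Since the last vowel of the causative form *lemispe* is /e/ (an unrounded vowel), it takes -biw, giving *lemispebiw*.
The past-tense form *lemispebiw*: final sound = /w/, a consonant → -bo → *lemispebiwbo*.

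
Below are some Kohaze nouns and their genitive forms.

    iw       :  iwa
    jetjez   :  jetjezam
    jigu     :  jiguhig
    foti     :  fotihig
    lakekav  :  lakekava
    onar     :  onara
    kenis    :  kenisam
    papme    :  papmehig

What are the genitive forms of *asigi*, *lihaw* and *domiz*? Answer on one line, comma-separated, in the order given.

Looking at the final sound of each stem: -am when the stem ends in a sibilant (*jetjez*, *kenis*); -a when the stem ends in a non-sibilant consonant (*iw*, *lakekav*, *onar*); -hig when the stem ends in a vowel (*jigu*, *foti*, *papme*).
*asigi* — final sound /i/ (a vowel) → -hig → *asigihig*.
The final sound of *lihaw* is /w/, which is a non-sibilant consonant, so the suffix is -a, giving *lihawa*.
Since the final sound of *domiz* is /z/ (a sibilant), it takes -am, giving *domizam*.

asigihig, lihawa, domizam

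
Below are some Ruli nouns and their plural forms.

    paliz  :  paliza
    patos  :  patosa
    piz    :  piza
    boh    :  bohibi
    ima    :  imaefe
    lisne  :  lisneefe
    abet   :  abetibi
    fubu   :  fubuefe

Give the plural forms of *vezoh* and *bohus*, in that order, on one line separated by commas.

vezohibi, bohusa

Looking at the final sound of each stem: -a when the stem ends in a sibilant (*paliz*, *patos*, *piz*); -ibi when the stem ends in a non-sibilant consonant (*boh*, *abet*); -efe when the stem ends in a vowel (*ima*, *lisne*, *fubu*).
*vezoh*: final sound = /h/, a non-sibilant consonant → -ibi → *vezohibi*.
*bohus*: final sound = /s/, a sibilant → -a → *bohusa*.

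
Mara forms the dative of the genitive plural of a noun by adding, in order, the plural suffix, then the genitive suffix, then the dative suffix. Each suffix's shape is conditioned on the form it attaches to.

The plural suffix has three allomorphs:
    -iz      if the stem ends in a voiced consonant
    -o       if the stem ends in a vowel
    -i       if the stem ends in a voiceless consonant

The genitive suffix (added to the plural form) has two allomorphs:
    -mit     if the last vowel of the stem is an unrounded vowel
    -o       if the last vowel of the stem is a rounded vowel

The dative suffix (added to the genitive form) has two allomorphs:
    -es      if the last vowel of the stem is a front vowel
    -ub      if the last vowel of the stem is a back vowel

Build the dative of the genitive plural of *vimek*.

vimekimites

*vimek* — final sound /k/ (a voiceless consonant) → -i → *vimeki*.
The plural form *vimeki*: last vowel = /i/, an unrounded vowel → -mit → *vimekimit*.
The genitive form *vimekimit* — last vowel /i/ (a front vowel) → -es → *vimekimites*.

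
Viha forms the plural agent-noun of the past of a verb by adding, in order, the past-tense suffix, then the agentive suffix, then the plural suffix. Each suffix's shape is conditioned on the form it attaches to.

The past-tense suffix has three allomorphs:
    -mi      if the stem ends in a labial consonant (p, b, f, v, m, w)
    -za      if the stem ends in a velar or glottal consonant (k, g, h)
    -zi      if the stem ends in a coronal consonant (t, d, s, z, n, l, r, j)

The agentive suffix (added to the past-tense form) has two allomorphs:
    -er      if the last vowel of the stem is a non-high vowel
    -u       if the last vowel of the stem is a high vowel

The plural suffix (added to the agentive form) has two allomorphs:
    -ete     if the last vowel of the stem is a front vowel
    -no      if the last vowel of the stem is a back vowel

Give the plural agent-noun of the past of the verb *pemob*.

pemobmiuno

The final consonant of *pemob* is /b/, which is labial, so the past-tense suffix is -mi, giving *pemobmi*.
The past-tense form *pemobmi*: last vowel = /i/, a high vowel → -u → *pemobmiu*.
Since the last vowel of the agentive form *pemobmiu* is /u/ (a back vowel), it takes -no, giving *pemobmiuno*.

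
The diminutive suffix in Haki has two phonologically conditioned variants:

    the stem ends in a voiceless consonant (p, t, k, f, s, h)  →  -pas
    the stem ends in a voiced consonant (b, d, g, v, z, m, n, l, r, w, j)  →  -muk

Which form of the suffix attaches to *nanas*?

*nanas*: final consonant = /s/, voiceless → -pas.

-pas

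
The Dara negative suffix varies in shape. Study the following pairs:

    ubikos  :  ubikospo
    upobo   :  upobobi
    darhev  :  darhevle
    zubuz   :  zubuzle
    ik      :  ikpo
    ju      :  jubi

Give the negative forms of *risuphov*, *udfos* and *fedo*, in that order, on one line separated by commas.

risuphovle, udfospo, fedobi

The pattern is voicing of the final sound: -po when the stem ends in a voiceless consonant (*ubikos*, *ik*); -le when the stem ends in a voiced consonant (*darhev*, *zubuz*); -bi when the stem ends in a vowel (*upobo*, *ju*).
*risuphov*: final sound = /v/, a voiced consonant → -le → *risuphovle*.
*udfos* — final sound /s/ (a voiceless consonant) → -po → *udfospo*.
Since the final sound of *fedo* is /o/ (a vowel), it takes -bi, giving *fedobi*.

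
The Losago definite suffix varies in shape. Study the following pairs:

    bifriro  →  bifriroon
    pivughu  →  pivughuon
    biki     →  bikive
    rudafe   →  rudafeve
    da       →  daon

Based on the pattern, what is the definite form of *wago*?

wagoon

The alternation tracks the last vowel of the stem — -ve when the last vowel of the stem is a front vowel (*biki*, *rudafe*); -on when the last vowel of the stem is a back vowel (*bifriro*, *pivughu*, *da*).
The last vowel of *wago* is /o/, which is a back vowel, so the suffix is -on, giving *wagoon*.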